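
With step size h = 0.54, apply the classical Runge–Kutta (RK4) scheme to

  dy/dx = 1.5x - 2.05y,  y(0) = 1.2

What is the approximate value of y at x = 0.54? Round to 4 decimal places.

0.5710

RK4: k1 = f(x_n, y_n); k2 = f(x_n + h/2, y_n + (h/2)·k1); k3 = f(x_n + h/2, y_n + (h/2)·k2); k4 = f(x_n + h, y_n + h·k3); y_{n+1} = y_n + (h/6)·(k1 + 2k2 + 2k3 + k4).
x=0.000000, y=1.200000:
  k1 = f(0.000000, 1.200000) = -2.460000
  k2 = f(0.270000, 0.535800) = -0.693390
  k3 = f(0.270000, 1.012785) = -1.671209
  k4 = f(0.540000, 0.297547) = 0.200028
  y ← 1.200000 + (0.54/6)·(k1 + 2k2 + 2k3 + k4) = 0.570975
y(0.54) ≈ 0.5710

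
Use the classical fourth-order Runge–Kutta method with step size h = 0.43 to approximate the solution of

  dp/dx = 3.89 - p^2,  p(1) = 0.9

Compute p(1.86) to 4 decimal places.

1.8940

RK4: k1 = f(x_n, p_n); k2 = f(x_n + h/2, p_n + (h/2)·k1); k3 = f(x_n + h/2, p_n + (h/2)·k2); k4 = f(x_n + h, p_n + h·k3); p_{n+1} = p_n + (h/6)·(k1 + 2k2 + 2k3 + k4).
x=1.000000, p=0.900000:
  k1 = f(1.000000, 0.900000) = 3.080000
  k2 = f(1.215000, 1.562200) = 1.449531
  k3 = f(1.215000, 1.211649) = 2.421906
  k4 = f(1.430000, 1.941420) = 0.120890
  p ← 0.900000 + (0.43/6)·(k1 + 2k2 + 2k3 + k4) = 1.684303
x=1.430000, p=1.684303:
  k1 = f(1.430000, 1.684303) = 1.053123
  k2 = f(1.645000, 1.910725) = 0.239132
  k3 = f(1.645000, 1.735716) = 0.877289
  k4 = f(1.860000, 2.061537) = -0.359936
  p ← 1.684303 + (0.43/6)·(k1 + 2k2 + 2k3 + k4) = 1.894002
p(1.86) ≈ 1.8940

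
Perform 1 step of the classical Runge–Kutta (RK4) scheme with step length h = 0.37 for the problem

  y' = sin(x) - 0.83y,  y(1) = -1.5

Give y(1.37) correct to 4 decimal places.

RK4: k1 = f(x_n, y_n); k2 = f(x_n + h/2, y_n + (h/2)·k1); k3 = f(x_n + h/2, y_n + (h/2)·k2); k4 = f(x_n + h, y_n + h·k3); y_{n+1} = y_n + (h/6)·(k1 + 2k2 + 2k3 + k4).
x=1.000000, y=-1.500000:
  k1 = f(1.000000, -1.500000) = 2.086471
  k2 = f(1.185000, -1.114003) = 1.851121
  k3 = f(1.185000, -1.157543) = 1.887259
  k4 = f(1.370000, -0.801714) = 1.645331
  y ← -1.500000 + (0.37/6)·(k1 + 2k2 + 2k3 + k4) = -0.808805
y(1.37) ≈ -0.8088

-0.8088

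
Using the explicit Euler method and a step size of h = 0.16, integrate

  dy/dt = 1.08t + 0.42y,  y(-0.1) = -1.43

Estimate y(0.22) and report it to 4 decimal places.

Euler: y_{n+1} = y_n + h·f(t_n, y_n).
t=-0.100000, y=-1.430000: f=-0.708600 → y ← -1.430000 + 0.16·(-0.708600) = -1.543376
t=0.060000, y=-1.543376: f=-0.583418 → y ← -1.543376 + 0.16·(-0.583418) = -1.636723
y(0.22) ≈ -1.6367

-1.6367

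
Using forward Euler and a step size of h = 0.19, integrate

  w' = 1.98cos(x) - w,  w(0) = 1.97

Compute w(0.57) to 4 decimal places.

1.9424

Euler: w_{n+1} = w_n + h·f(x_n, w_n).
x=0.000000, w=1.970000: f=0.010000 → w ← 1.970000 + 0.19·0.010000 = 1.971900
x=0.190000, w=1.971900: f=-0.027532 → w ← 1.971900 + 0.19·(-0.027532) = 1.966669
x=0.380000, w=1.966669: f=-0.127913 → w ← 1.966669 + 0.19·(-0.127913) = 1.942366
w(0.57) ≈ 1.9424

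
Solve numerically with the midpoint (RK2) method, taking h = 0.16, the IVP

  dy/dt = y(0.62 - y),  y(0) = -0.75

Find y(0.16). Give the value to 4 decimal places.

Midpoint: k1 = f(t_n, y_n); k2 = f(t_n + h/2, y_n + (h/2)·k1); y_{n+1} = y_n + h·k2.
t=0.000000, y=-0.750000:
  k1 = f(0.000000, -0.750000) = -1.027500
  k2 = f(0.080000, -0.832200) = -1.208521
  y ← -0.750000 + 0.16·(-1.208521) = -0.943363
y(0.16) ≈ -0.9434

-0.9434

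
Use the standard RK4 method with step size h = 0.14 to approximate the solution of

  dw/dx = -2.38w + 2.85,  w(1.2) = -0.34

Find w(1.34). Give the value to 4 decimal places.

RK4: k1 = f(x_n, w_n); k2 = f(x_n + h/2, w_n + (h/2)·k1); k3 = f(x_n + h/2, w_n + (h/2)·k2); k4 = f(x_n + h, w_n + h·k3); w_{n+1} = w_n + (h/6)·(k1 + 2k2 + 2k3 + k4).
x=1.200000, w=-0.340000:
  k1 = f(1.200000, -0.340000) = 3.659200
  k2 = f(1.270000, -0.083856) = 3.049577
  k3 = f(1.270000, -0.126530) = 3.151140
  k4 = f(1.340000, 0.101160) = 2.609240
  w ← -0.340000 + (0.14/6)·(k1 + 2k2 + 2k3 + k4) = 0.095630
w(1.34) ≈ 0.0956

0.0956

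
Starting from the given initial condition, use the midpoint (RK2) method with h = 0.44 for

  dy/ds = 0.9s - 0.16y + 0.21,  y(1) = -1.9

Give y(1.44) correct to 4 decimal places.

Midpoint: k1 = f(s_n, y_n); k2 = f(s_n + h/2, y_n + (h/2)·k1); y_{n+1} = y_n + h·k2.
s=1.000000, y=-1.900000:
  k1 = f(1.000000, -1.900000) = 1.414000
  k2 = f(1.220000, -1.588920) = 1.562227
  y ← -1.900000 + 0.44·1.562227 = -1.212620
y(1.44) ≈ -1.2126

-1.2126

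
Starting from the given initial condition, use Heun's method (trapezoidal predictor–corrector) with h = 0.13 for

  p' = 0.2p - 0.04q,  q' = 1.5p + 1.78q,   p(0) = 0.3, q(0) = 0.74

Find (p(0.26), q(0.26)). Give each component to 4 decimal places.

0.3054, 1.3203

Heun on (p,q): k1 = f(x_n, state_n); k2 = f(x_n + h, state_n + h·k1); state_{n+1} = state_n + (h/2)·(k1 + k2).
0.000000: (0.300000, 0.740000)
  k1 = (0.030400, 1.767200)
  predictor → (0.303952, 0.969736)
  k2 = (0.022001, 2.182058)
  → (0.303406, 0.996702)
0.130000: (0.303406, 0.996702)
  k1 = (0.020813, 2.229238)
  predictor → (0.306112, 1.286503)
  k2 = (0.009762, 2.749143)
  → (0.305393, 1.320297)
(p(0.26), q(0.26)) ≈ (0.3054, 1.3203)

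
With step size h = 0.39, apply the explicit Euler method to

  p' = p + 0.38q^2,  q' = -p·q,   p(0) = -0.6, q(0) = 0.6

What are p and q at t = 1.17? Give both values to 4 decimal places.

Euler on (p,q): p_{n+1} = p_n + h·p', q_{n+1} = q_n + h·q'.
0.000000: (-0.600000, 0.600000); f=(-0.463200, 0.360000) → (-0.780648, 0.740400)
0.390000: (-0.780648, 0.740400); f=(-0.572335, 0.577992) → (-1.003859, 0.965817)
0.780000: (-1.003859, 0.965817); f=(-0.649394, 0.969544) → (-1.257122, 1.343939)
(p(1.17), q(1.17)) ≈ (-1.2571, 1.3439)

-1.2571, 1.3439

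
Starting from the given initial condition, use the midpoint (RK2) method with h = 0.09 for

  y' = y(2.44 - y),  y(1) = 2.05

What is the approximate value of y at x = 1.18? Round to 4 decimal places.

2.1730

Midpoint: k1 = f(x_n, y_n); k2 = f(x_n + h/2, y_n + (h/2)·k1); y_{n+1} = y_n + h·k2.
x=1.000000, y=2.050000:
  k1 = f(1.000000, 2.050000) = 0.799500
  k2 = f(1.045000, 2.085977) = 0.738483
  y ← 2.050000 + 0.09·0.738483 = 2.116463
x=1.090000, y=2.116463:
  k1 = f(1.090000, 2.116463) = 0.684753
  k2 = f(1.135000, 2.147277) = 0.628557
  y ← 2.116463 + 0.09·0.628557 = 2.173034
y(1.18) ≈ 2.1730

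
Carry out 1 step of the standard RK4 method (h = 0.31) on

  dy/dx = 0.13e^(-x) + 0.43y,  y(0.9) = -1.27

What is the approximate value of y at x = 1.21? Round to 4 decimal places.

-1.4360

RK4: k1 = f(x_n, y_n); k2 = f(x_n + h/2, y_n + (h/2)·k1); k3 = f(x_n + h/2, y_n + (h/2)·k2); k4 = f(x_n + h, y_n + h·k3); y_{n+1} = y_n + (h/6)·(k1 + 2k2 + 2k3 + k4).
x=0.900000, y=-1.270000:
  k1 = f(0.900000, -1.270000) = -0.493246
  k2 = f(1.055000, -1.346453) = -0.533710
  k3 = f(1.055000, -1.352725) = -0.536407
  k4 = f(1.210000, -1.436286) = -0.578837
  y ← -1.270000 + (0.31/6)·(k1 + 2k2 + 2k3 + k4) = -1.435970
y(1.21) ≈ -1.4360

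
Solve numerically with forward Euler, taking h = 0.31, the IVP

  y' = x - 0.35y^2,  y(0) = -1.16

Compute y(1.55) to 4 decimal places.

Euler: y_{n+1} = y_n + h·f(x_n, y_n).
x=0.000000, y=-1.160000: f=-0.470960 → y ← -1.160000 + 0.31·(-0.470960) = -1.305998
x=0.310000, y=-1.305998: f=-0.286970 → y ← -1.305998 + 0.31·(-0.286970) = -1.394958
x=0.620000, y=-1.394958: f=-0.061068 → y ← -1.394958 + 0.31·(-0.061068) = -1.413890
x=0.930000, y=-1.413890: f=0.230321 → y ← -1.413890 + 0.31·0.230321 = -1.342490
x=1.240000, y=-1.342490: f=0.609202 → y ← -1.342490 + 0.31·0.609202 = -1.153637
y(1.55) ≈ -1.1536

-1.1536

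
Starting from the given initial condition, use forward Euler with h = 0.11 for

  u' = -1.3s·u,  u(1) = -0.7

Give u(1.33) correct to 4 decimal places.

Euler: u_{n+1} = u_n + h·f(s_n, u_n).
s=1.000000, u=-0.700000: f=0.910000 → u ← -0.700000 + 0.11·0.910000 = -0.599900
s=1.110000, u=-0.599900: f=0.865656 → u ← -0.599900 + 0.11·0.865656 = -0.504678
s=1.220000, u=-0.504678: f=0.800419 → u ← -0.504678 + 0.11·0.800419 = -0.416632
u(1.33) ≈ -0.4166

-0.4166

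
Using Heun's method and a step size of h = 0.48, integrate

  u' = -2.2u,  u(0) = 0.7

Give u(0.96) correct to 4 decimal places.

0.1761

Heun: k1 = f(x_n, u_n); k2 = f(x_n + h, u_n + h·k1); u_{n+1} = u_n + (h/2)·(k1 + k2).
x=0.000000, u=0.700000:
  k1 = f(0.000000, 0.700000) = -1.540000
  k2 = f(0.480000, -0.039200) = 0.086240
  u ← 0.700000 + (0.48/2)·(-1.540000 + 0.086240) = 0.351098
x=0.480000, u=0.351098:
  k1 = f(0.480000, 0.351098) = -0.772415
  k2 = f(0.960000, -0.019661) = 0.043255
  u ← 0.351098 + (0.48/2)·(-0.772415 + 0.043255) = 0.176099
u(0.96) ≈ 0.1761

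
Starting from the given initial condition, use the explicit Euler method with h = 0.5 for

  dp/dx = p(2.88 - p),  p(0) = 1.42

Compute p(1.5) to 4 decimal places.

Euler: p_{n+1} = p_n + h·f(x_n, p_n).
x=0.000000, p=1.420000: f=2.073200 → p ← 1.420000 + 0.5·2.073200 = 2.456600
x=0.500000, p=2.456600: f=1.040124 → p ← 2.456600 + 0.5·1.040124 = 2.976662
x=1.000000, p=2.976662: f=-0.287731 → p ← 2.976662 + 0.5·(-0.287731) = 2.832797
p(1.5) ≈ 2.8328

2.8328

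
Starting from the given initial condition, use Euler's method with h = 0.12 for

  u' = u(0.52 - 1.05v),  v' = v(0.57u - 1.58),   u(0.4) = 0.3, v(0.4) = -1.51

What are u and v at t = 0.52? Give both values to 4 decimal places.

Euler on (u,v): u_{n+1} = u_n + h·u', v_{n+1} = v_n + h·v'.
0.400000: (0.300000, -1.510000); f=(0.631650, 2.127590) → (0.375798, -1.254689)
(u(0.52), v(0.52)) ≈ (0.3758, -1.2547)

0.3758, -1.2547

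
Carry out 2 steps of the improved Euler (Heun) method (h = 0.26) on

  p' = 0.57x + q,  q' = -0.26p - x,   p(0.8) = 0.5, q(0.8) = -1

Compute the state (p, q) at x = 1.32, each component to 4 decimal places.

Heun on (p,q): k1 = f(x_n, state_n); k2 = f(x_n + h, state_n + h·k1); state_{n+1} = state_n + (h/2)·(k1 + k2).
0.800000: (0.500000, -1.000000)
  k1 = (-0.544000, -0.930000)
  predictor → (0.358560, -1.241800)
  k2 = (-0.637600, -1.153226)
  → (0.346392, -1.270819)
1.060000: (0.346392, -1.270819)
  k1 = (-0.666619, -1.150062)
  predictor → (0.173071, -1.569835)
  k2 = (-0.817435, -1.364998)
  → (0.153465, -1.597777)
(p(1.32), q(1.32)) ≈ (0.1535, -1.5978)

0.1535, -1.5978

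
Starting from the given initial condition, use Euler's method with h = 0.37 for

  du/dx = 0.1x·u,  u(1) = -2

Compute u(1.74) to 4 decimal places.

Euler: u_{n+1} = u_n + h·f(x_n, u_n).
x=1.000000, u=-2.000000: f=-0.200000 → u ← -2.000000 + 0.37·(-0.200000) = -2.074000
x=1.370000, u=-2.074000: f=-0.284138 → u ← -2.074000 + 0.37·(-0.284138) = -2.179131
u(1.74) ≈ -2.1791

-2.1791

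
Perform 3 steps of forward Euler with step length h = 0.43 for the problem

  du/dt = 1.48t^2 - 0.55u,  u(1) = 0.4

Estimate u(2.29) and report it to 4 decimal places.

3.7443

Euler: u_{n+1} = u_n + h·f(t_n, u_n).
t=1.000000, u=0.400000: f=1.260000 → u ← 0.400000 + 0.43·1.260000 = 0.941800
t=1.430000, u=0.941800: f=2.508462 → u ← 0.941800 + 0.43·2.508462 = 2.020439
t=1.860000, u=2.020439: f=4.008967 → u ← 2.020439 + 0.43·4.008967 = 3.744294
u(2.29) ≈ 3.7443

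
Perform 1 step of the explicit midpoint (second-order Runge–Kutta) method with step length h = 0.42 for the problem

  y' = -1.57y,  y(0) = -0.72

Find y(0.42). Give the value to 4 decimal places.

-0.4018

Midpoint: k1 = f(x_n, y_n); k2 = f(x_n + h/2, y_n + (h/2)·k1); y_{n+1} = y_n + h·k2.
x=0.000000, y=-0.720000:
  k1 = f(0.000000, -0.720000) = 1.130400
  k2 = f(0.210000, -0.482616) = 0.757707
  y ← -0.720000 + 0.42·0.757707 = -0.401763
y(0.42) ≈ -0.4018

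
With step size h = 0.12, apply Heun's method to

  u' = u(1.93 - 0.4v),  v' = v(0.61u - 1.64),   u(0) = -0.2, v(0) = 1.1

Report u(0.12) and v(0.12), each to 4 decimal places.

-0.2403, 0.8909

Heun on (u,v): k1 = f(t_n, state_n); k2 = f(t_n + h, state_n + h·k1); state_{n+1} = state_n + (h/2)·(k1 + k2).
0.000000: (-0.200000, 1.100000)
  k1 = (-0.298000, -1.938200)
  predictor → (-0.235760, 0.867416)
  k2 = (-0.373216, -1.547308)
  → (-0.240273, 0.890869)
(u(0.12), v(0.12)) ≈ (-0.2403, 0.8909)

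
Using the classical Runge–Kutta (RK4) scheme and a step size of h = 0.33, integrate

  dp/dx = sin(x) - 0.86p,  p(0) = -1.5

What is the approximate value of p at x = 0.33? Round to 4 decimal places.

-1.0802

RK4: k1 = f(x_n, p_n); k2 = f(x_n + h/2, p_n + (h/2)·k1); k3 = f(x_n + h/2, p_n + (h/2)·k2); k4 = f(x_n + h, p_n + h·k3); p_{n+1} = p_n + (h/6)·(k1 + 2k2 + 2k3 + k4).
x=0.000000, p=-1.500000:
  k1 = f(0.000000, -1.500000) = 1.290000
  k2 = f(0.165000, -1.287150) = 1.271201
  k3 = f(0.165000, -1.290252) = 1.273869
  k4 = f(0.330000, -1.079623) = 1.252519
  p ← -1.500000 + (0.33/6)·(k1 + 2k2 + 2k3 + k4) = -1.080204
p(0.33) ≈ -1.0802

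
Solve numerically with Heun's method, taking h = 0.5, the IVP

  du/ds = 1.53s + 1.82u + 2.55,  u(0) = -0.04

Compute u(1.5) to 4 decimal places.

19.7595

Heun: k1 = f(s_n, u_n); k2 = f(s_n + h, u_n + h·k1); u_{n+1} = u_n + (h/2)·(k1 + k2).
s=0.000000, u=-0.040000:
  k1 = f(0.000000, -0.040000) = 2.477200
  k2 = f(0.500000, 1.198600) = 5.496452
  u ← -0.040000 + (0.5/2)·(2.477200 + 5.496452) = 1.953413
s=0.500000, u=1.953413:
  k1 = f(0.500000, 1.953413) = 6.870212
  k2 = f(1.000000, 5.388519) = 13.887104
  u ← 1.953413 + (0.5/2)·(6.870212 + 13.887104) = 7.142742
s=1.000000, u=7.142742:
  k1 = f(1.000000, 7.142742) = 17.079790
  k2 = f(1.500000, 15.682637) = 33.387400
  u ← 7.142742 + (0.5/2)·(17.079790 + 33.387400) = 19.759540
u(1.5) ≈ 19.7595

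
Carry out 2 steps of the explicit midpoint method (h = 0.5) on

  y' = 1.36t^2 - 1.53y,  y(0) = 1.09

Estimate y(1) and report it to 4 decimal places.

Midpoint: k1 = f(t_n, y_n); k2 = f(t_n + h/2, y_n + (h/2)·k1); y_{n+1} = y_n + h·k2.
t=0.000000, y=1.090000:
  k1 = f(0.000000, 1.090000) = -1.667700
  k2 = f(0.250000, 0.673075) = -0.944805
  y ← 1.090000 + 0.5·(-0.944805) = 0.617598
t=0.500000, y=0.617598:
  k1 = f(0.500000, 0.617598) = -0.604924
  k2 = f(0.750000, 0.466367) = 0.051459
  y ← 0.617598 + 0.5·0.051459 = 0.643327
y(1) ≈ 0.6433

0.6433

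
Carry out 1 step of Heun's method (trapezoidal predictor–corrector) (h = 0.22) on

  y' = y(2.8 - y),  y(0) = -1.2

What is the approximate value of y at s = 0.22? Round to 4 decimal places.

Heun: k1 = f(s_n, y_n); k2 = f(s_n + h, y_n + h·k1); y_{n+1} = y_n + (h/2)·(k1 + k2).
s=0.000000, y=-1.200000:
  k1 = f(0.000000, -1.200000) = -4.800000
  k2 = f(0.220000, -2.256000) = -11.406336
  y ← -1.200000 + (0.22/2)·(-4.800000 + (-11.406336)) = -2.982697
y(0.22) ≈ -2.9827

-2.9827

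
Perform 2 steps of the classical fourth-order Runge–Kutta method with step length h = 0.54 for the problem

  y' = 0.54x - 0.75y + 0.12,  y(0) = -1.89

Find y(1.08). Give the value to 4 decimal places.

RK4: k1 = f(x_n, y_n); k2 = f(x_n + h/2, y_n + (h/2)·k1); k3 = f(x_n + h/2, y_n + (h/2)·k2); k4 = f(x_n + h, y_n + h·k3); y_{n+1} = y_n + (h/6)·(k1 + 2k2 + 2k3 + k4).
x=0.000000, y=-1.890000:
  k1 = f(0.000000, -1.890000) = 1.537500
  k2 = f(0.270000, -1.474875) = 1.371956
  k3 = f(0.270000, -1.519572) = 1.405479
  k4 = f(0.540000, -1.131041) = 1.259881
  y ← -1.890000 + (0.54/6)·(k1 + 2k2 + 2k3 + k4) = -1.138297
x=0.540000, y=-1.138297:
  k1 = f(0.540000, -1.138297) = 1.265323
  k2 = f(0.810000, -0.796660) = 1.154895
  k3 = f(0.810000, -0.826476) = 1.177257
  k4 = f(1.080000, -0.502579) = 1.080134
  y ← -1.138297 + (0.54/6)·(k1 + 2k2 + 2k3 + k4) = -0.507419
y(1.08) ≈ -0.5074

-0.5074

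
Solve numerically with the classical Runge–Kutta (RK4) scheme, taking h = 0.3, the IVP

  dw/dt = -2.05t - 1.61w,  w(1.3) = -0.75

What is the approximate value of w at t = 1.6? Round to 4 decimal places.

RK4: k1 = f(t_n, w_n); k2 = f(t_n + h/2, w_n + (h/2)·k1); k3 = f(t_n + h/2, w_n + (h/2)·k2); k4 = f(t_n + h, w_n + h·k3); w_{n+1} = w_n + (h/6)·(k1 + 2k2 + 2k3 + k4).
t=1.300000, w=-0.750000:
  k1 = f(1.300000, -0.750000) = -1.457500
  k2 = f(1.450000, -0.968625) = -1.413014
  k3 = f(1.450000, -0.961952) = -1.423757
  k4 = f(1.600000, -1.177127) = -1.384825
  w ← -0.750000 + (0.3/6)·(k1 + 2k2 + 2k3 + k4) = -1.175793
w(1.6) ≈ -1.1758

-1.1758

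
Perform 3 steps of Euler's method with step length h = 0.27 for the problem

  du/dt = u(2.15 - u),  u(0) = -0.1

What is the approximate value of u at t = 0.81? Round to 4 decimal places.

-0.4310

Euler: u_{n+1} = u_n + h·f(t_n, u_n).
t=0.000000, u=-0.100000: f=-0.225000 → u ← -0.100000 + 0.27·(-0.225000) = -0.160750
t=0.270000, u=-0.160750: f=-0.371453 → u ← -0.160750 + 0.27·(-0.371453) = -0.261042
t=0.540000, u=-0.261042: f=-0.629384 → u ← -0.261042 + 0.27·(-0.629384) = -0.430976
u(0.81) ≈ -0.4310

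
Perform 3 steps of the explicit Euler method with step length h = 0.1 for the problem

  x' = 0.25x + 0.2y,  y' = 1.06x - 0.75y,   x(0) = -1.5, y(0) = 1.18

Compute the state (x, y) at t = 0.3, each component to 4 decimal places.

Euler on (x,y): x_{n+1} = x_n + h·x', y_{n+1} = y_n + h·y'.
0.000000: (-1.500000, 1.180000); f=(-0.139000, -2.475000) → (-1.513900, 0.932500)
0.100000: (-1.513900, 0.932500); f=(-0.191975, -2.304109) → (-1.533098, 0.702089)
0.200000: (-1.533098, 0.702089); f=(-0.242857, -2.151650) → (-1.557383, 0.486924)
(x(0.3), y(0.3)) ≈ (-1.5574, 0.4869)

-1.5574, 0.4869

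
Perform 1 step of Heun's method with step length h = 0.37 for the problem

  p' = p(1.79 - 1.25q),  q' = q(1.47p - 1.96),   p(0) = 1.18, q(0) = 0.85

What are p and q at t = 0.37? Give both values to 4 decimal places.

Heun on (p,q): k1 = f(t_n, state_n); k2 = f(t_n + h, state_n + h·k1); state_{n+1} = state_n + (h/2)·(k1 + k2).
0.000000: (1.180000, 0.850000)
  k1 = (0.858450, -0.191590)
  predictor → (1.497626, 0.779112)
  k2 = (1.222229, 0.188164)
  → (1.564926, 0.849366)
(p(0.37), q(0.37)) ≈ (1.5649, 0.8494)

1.5649, 0.8494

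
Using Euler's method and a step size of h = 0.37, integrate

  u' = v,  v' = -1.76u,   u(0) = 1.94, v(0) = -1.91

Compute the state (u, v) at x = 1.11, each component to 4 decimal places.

Euler on (u,v): u_{n+1} = u_n + h·u', v_{n+1} = v_n + h·v'.
0.000000: (1.940000, -1.910000); f=(-1.910000, -3.414400) → (1.233300, -3.173328)
0.370000: (1.233300, -3.173328); f=(-3.173328, -2.170608) → (0.059169, -3.976453)
0.740000: (0.059169, -3.976453); f=(-3.976453, -0.104137) → (-1.412119, -4.014984)
(u(1.11), v(1.11)) ≈ (-1.4121, -4.0150)

-1.4121, -4.0150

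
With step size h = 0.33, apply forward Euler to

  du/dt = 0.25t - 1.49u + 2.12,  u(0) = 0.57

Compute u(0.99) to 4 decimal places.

1.3791

Euler: u_{n+1} = u_n + h·f(t_n, u_n).
t=0.000000, u=0.570000: f=1.270700 → u ← 0.570000 + 0.33·1.270700 = 0.989331
t=0.330000, u=0.989331: f=0.728397 → u ← 0.989331 + 0.33·0.728397 = 1.229702
t=0.660000, u=1.229702: f=0.452744 → u ← 1.229702 + 0.33·0.452744 = 1.379107
u(0.99) ≈ 1.3791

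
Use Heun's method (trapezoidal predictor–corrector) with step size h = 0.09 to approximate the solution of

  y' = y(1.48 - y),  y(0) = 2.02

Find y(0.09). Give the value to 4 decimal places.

1.9327

Heun: k1 = f(s_n, y_n); k2 = f(s_n + h, y_n + h·k1); y_{n+1} = y_n + (h/2)·(k1 + k2).
s=0.000000, y=2.020000:
  k1 = f(0.000000, 2.020000) = -1.090800
  k2 = f(0.090000, 1.921828) = -0.849117
  y ← 2.020000 + (0.09/2)·(-1.090800 + (-0.849117)) = 1.932704
y(0.09) ≈ 1.9327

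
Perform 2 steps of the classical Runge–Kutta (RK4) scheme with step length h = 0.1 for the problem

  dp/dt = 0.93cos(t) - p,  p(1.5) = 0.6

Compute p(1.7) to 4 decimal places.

RK4: k1 = f(t_n, p_n); k2 = f(t_n + h/2, p_n + (h/2)·k1); k3 = f(t_n + h/2, p_n + (h/2)·k2); k4 = f(t_n + h, p_n + h·k3); p_{n+1} = p_n + (h/6)·(k1 + 2k2 + 2k3 + k4).
t=1.500000, p=0.600000:
  k1 = f(1.500000, 0.600000) = -0.534214
  k2 = f(1.550000, 0.573289) = -0.553950
  k3 = f(1.550000, 0.572302) = -0.552963
  k4 = f(1.600000, 0.544704) = -0.571859
  p ← 0.600000 + (0.1/6)·(k1 + 2k2 + 2k3 + k4) = 0.544668
t=1.600000, p=0.544668:
  k1 = f(1.600000, 0.544668) = -0.571824
  k2 = f(1.650000, 0.516077) = -0.589660
  k3 = f(1.650000, 0.515185) = -0.588768
  k4 = f(1.700000, 0.485792) = -0.605617
  p ← 0.544668 + (0.1/6)·(k1 + 2k2 + 2k3 + k4) = 0.485763
p(1.7) ≈ 0.4858

0.4858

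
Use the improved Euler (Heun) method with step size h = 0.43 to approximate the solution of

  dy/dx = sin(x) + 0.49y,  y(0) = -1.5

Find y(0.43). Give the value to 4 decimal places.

-1.7597

Heun: k1 = f(x_n, y_n); k2 = f(x_n + h, y_n + h·k1); y_{n+1} = y_n + (h/2)·(k1 + k2).
x=0.000000, y=-1.500000:
  k1 = f(0.000000, -1.500000) = -0.735000
  k2 = f(0.430000, -1.816050) = -0.472994
  y ← -1.500000 + (0.43/2)·(-0.735000 + (-0.472994)) = -1.759719
y(0.43) ≈ -1.7597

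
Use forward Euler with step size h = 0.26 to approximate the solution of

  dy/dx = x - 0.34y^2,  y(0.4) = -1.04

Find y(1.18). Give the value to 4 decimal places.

Euler: y_{n+1} = y_n + h·f(x_n, y_n).
x=0.400000, y=-1.040000: f=0.032256 → y ← -1.040000 + 0.26·0.032256 = -1.031613
x=0.660000, y=-1.031613: f=0.298163 → y ← -1.031613 + 0.26·0.298163 = -0.954091
x=0.920000, y=-0.954091: f=0.610501 → y ← -0.954091 + 0.26·0.610501 = -0.795361
y(1.18) ≈ -0.7954

-0.7954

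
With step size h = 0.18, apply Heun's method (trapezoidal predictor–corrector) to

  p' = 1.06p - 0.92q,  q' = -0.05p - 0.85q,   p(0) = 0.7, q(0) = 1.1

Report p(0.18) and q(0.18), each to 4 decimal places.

0.6612, 0.9390

Heun on (p,q): k1 = f(x_n, state_n); k2 = f(x_n + h, state_n + h·k1); state_{n+1} = state_n + (h/2)·(k1 + k2).
0.000000: (0.700000, 1.100000)
  k1 = (-0.270000, -0.970000)
  predictor → (0.651400, 0.925400)
  k2 = (-0.160884, -0.819160)
  → (0.661220, 0.938976)
(p(0.18), q(0.18)) ≈ (0.6612, 0.9390)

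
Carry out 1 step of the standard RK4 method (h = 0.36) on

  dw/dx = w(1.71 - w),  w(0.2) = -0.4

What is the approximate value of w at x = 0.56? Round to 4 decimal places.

-0.9217

RK4: k1 = f(x_n, w_n); k2 = f(x_n + h/2, w_n + (h/2)·k1); k3 = f(x_n + h/2, w_n + (h/2)·k2); k4 = f(x_n + h, w_n + h·k3); w_{n+1} = w_n + (h/6)·(k1 + 2k2 + 2k3 + k4).
x=0.200000, w=-0.400000:
  k1 = f(0.200000, -0.400000) = -0.844000
  k2 = f(0.380000, -0.551920) = -1.248399
  k3 = f(0.380000, -0.624712) = -1.458522
  k4 = f(0.560000, -0.925068) = -2.437617
  w ← -0.400000 + (0.36/6)·(k1 + 2k2 + 2k3 + k4) = -0.921728
w(0.56) ≈ -0.9217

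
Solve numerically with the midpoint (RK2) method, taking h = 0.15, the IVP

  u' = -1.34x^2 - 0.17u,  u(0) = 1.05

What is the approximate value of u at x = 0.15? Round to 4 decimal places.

Midpoint: k1 = f(x_n, u_n); k2 = f(x_n + h/2, u_n + (h/2)·k1); u_{n+1} = u_n + h·k2.
x=0.000000, u=1.050000:
  k1 = f(0.000000, 1.050000) = -0.178500
  k2 = f(0.075000, 1.036612) = -0.183762
  u ← 1.050000 + 0.15·(-0.183762) = 1.022436
u(0.15) ≈ 1.0224

1.0224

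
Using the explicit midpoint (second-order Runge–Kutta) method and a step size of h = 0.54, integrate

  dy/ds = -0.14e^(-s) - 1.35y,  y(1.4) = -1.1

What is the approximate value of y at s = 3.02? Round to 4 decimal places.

-0.1771

Midpoint: k1 = f(s_n, y_n); k2 = f(s_n + h/2, y_n + (h/2)·k1); y_{n+1} = y_n + h·k2.
s=1.400000, y=-1.100000:
  k1 = f(1.400000, -1.100000) = 1.450476
  k2 = f(1.670000, -0.708371) = 0.929947
  y ← -1.100000 + 0.54·0.929947 = -0.597829
s=1.940000, y=-0.597829:
  k1 = f(1.940000, -0.597829) = 0.786950
  k2 = f(2.210000, -0.385352) = 0.504867
  y ← -0.597829 + 0.54·0.504867 = -0.325200
s=2.480000, y=-0.325200:
  k1 = f(2.480000, -0.325200) = 0.427296
  k2 = f(2.750000, -0.209830) = 0.274321
  y ← -0.325200 + 0.54·0.274321 = -0.177067
y(3.02) ≈ -0.1771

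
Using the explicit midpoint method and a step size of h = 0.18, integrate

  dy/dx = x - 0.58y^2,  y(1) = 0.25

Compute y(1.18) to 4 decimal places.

0.4344

Midpoint: k1 = f(x_n, y_n); k2 = f(x_n + h/2, y_n + (h/2)·k1); y_{n+1} = y_n + h·k2.
x=1.000000, y=0.250000:
  k1 = f(1.000000, 0.250000) = 0.963750
  k2 = f(1.090000, 0.336738) = 1.024233
  y ← 0.250000 + 0.18·1.024233 = 0.434362
y(1.18) ≈ 0.4344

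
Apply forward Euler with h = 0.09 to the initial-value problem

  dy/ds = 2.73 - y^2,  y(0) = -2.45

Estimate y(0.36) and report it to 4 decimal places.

Euler: y_{n+1} = y_n + h·f(s_n, y_n).
s=0.000000, y=-2.450000: f=-3.272500 → y ← -2.450000 + 0.09·(-3.272500) = -2.744525
s=0.090000, y=-2.744525: f=-4.802417 → y ← -2.744525 + 0.09·(-4.802417) = -3.176743
s=0.180000, y=-3.176743: f=-7.361693 → y ← -3.176743 + 0.09·(-7.361693) = -3.839295
s=0.270000, y=-3.839295: f=-12.010186 → y ← -3.839295 + 0.09·(-12.010186) = -4.920212
y(0.36) ≈ -4.9202

-4.9202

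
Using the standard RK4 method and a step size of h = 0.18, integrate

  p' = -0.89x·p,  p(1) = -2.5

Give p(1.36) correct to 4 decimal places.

-1.7130

RK4: k1 = f(x_n, p_n); k2 = f(x_n + h/2, p_n + (h/2)·k1); k3 = f(x_n + h/2, p_n + (h/2)·k2); k4 = f(x_n + h, p_n + h·k3); p_{n+1} = p_n + (h/6)·(k1 + 2k2 + 2k3 + k4).
x=1.000000, p=-2.500000:
  k1 = f(1.000000, -2.500000) = 2.225000
  k2 = f(1.090000, -2.299750) = 2.230987
  k3 = f(1.090000, -2.299211) = 2.230465
  k4 = f(1.180000, -2.098516) = 2.203862
  p ← -2.500000 + (0.18/6)·(k1 + 2k2 + 2k3 + k4) = -2.099447
x=1.180000, p=-2.099447:
  k1 = f(1.180000, -2.099447) = 2.204839
  k2 = f(1.270000, -1.901011) = 2.148713
  k3 = f(1.270000, -1.906063) = 2.154423
  k4 = f(1.360000, -1.711651) = 2.071782
  p ← -2.099447 + (0.18/6)·(k1 + 2k2 + 2k3 + k4) = -1.712960
p(1.36) ≈ -1.7130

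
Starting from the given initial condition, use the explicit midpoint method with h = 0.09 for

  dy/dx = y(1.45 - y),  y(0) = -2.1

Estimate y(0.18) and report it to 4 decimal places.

Midpoint: k1 = f(x_n, y_n); k2 = f(x_n + h/2, y_n + (h/2)·k1); y_{n+1} = y_n + h·k2.
x=0.000000, y=-2.100000:
  k1 = f(0.000000, -2.100000) = -7.455000
  k2 = f(0.045000, -2.435475) = -9.462977
  y ← -2.100000 + 0.09·(-9.462977) = -2.951668
x=0.090000, y=-2.951668:
  k1 = f(0.090000, -2.951668) = -12.992262
  k2 = f(0.135000, -3.536320) = -17.633221
  y ← -2.951668 + 0.09·(-17.633221) = -4.538658
y(0.18) ≈ -4.5387

-4.5387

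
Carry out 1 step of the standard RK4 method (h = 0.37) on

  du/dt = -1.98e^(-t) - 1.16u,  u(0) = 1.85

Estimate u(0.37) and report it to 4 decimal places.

0.7136

RK4: k1 = f(t_n, u_n); k2 = f(t_n + h/2, u_n + (h/2)·k1); k3 = f(t_n + h/2, u_n + (h/2)·k2); k4 = f(t_n + h, u_n + h·k3); u_{n+1} = u_n + (h/6)·(k1 + 2k2 + 2k3 + k4).
t=0.000000, u=1.850000:
  k1 = f(0.000000, 1.850000) = -4.126000
  k2 = f(0.185000, 1.086690) = -2.906147
  k3 = f(0.185000, 1.312363) = -3.167927
  k4 = f(0.370000, 0.677867) = -2.153980
  u ← 1.850000 + (0.37/6)·(k1 + 2k2 + 2k3 + k4) = 0.713599
u(0.37) ≈ 0.7136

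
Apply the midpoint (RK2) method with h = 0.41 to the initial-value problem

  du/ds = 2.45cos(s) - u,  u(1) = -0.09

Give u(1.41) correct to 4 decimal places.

Midpoint: k1 = f(s_n, u_n); k2 = f(s_n + h/2, u_n + (h/2)·k1); u_{n+1} = u_n + h·k2.
s=1.000000, u=-0.090000:
  k1 = f(1.000000, -0.090000) = 1.413741
  k2 = f(1.205000, 0.199817) = 0.676531
  u ← -0.090000 + 0.41·0.676531 = 0.187378
u(1.41) ≈ 0.1874

0.1874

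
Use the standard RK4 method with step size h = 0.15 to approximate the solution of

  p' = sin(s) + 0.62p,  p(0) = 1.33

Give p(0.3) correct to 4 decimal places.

1.6495

RK4: k1 = f(s_n, p_n); k2 = f(s_n + h/2, p_n + (h/2)·k1); k3 = f(s_n + h/2, p_n + (h/2)·k2); k4 = f(s_n + h, p_n + h·k3); p_{n+1} = p_n + (h/6)·(k1 + 2k2 + 2k3 + k4).
s=0.000000, p=1.330000:
  k1 = f(0.000000, 1.330000) = 0.824600
  k2 = f(0.075000, 1.391845) = 0.937874
  k3 = f(0.075000, 1.400341) = 0.943141
  k4 = f(0.150000, 1.471471) = 1.061750
  p ← 1.330000 + (0.15/6)·(k1 + 2k2 + 2k3 + k4) = 1.471209
s=0.150000, p=1.471209:
  k1 = f(0.150000, 1.471209) = 1.061588
  k2 = f(0.225000, 1.550829) = 1.184620
  k3 = f(0.225000, 1.560056) = 1.190341
  k4 = f(0.300000, 1.649761) = 1.318372
  p ← 1.471209 + (0.15/6)·(k1 + 2k2 + 2k3 + k4) = 1.649457
p(0.3) ≈ 1.6495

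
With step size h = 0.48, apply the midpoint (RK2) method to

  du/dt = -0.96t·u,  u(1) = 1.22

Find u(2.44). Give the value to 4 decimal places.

0.1450

Midpoint: k1 = f(t_n, u_n); k2 = f(t_n + h/2, u_n + (h/2)·k1); u_{n+1} = u_n + h·k2.
t=1.000000, u=1.220000:
  k1 = f(1.000000, 1.220000) = -1.171200
  k2 = f(1.240000, 0.938912) = -1.117681
  u ← 1.220000 + 0.48·(-1.117681) = 0.683513
t=1.480000, u=0.683513:
  k1 = f(1.480000, 0.683513) = -0.971136
  k2 = f(1.720000, 0.450441) = -0.743768
  u ← 0.683513 + 0.48·(-0.743768) = 0.326505
t=1.960000, u=0.326505:
  k1 = f(1.960000, 0.326505) = -0.614351
  k2 = f(2.200000, 0.179060) = -0.378176
  u ← 0.326505 + 0.48·(-0.378176) = 0.144980
u(2.44) ≈ 0.1450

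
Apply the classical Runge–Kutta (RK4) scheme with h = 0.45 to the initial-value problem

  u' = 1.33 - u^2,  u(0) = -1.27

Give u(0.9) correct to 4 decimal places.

RK4: k1 = f(t_n, u_n); k2 = f(t_n + h/2, u_n + (h/2)·k1); k3 = f(t_n + h/2, u_n + (h/2)·k2); k4 = f(t_n + h, u_n + h·k3); u_{n+1} = u_n + (h/6)·(k1 + 2k2 + 2k3 + k4).
t=0.000000, u=-1.270000:
  k1 = f(0.000000, -1.270000) = -0.282900
  k2 = f(0.225000, -1.333652) = -0.448629
  k3 = f(0.225000, -1.370942) = -0.549481
  k4 = f(0.450000, -1.517266) = -0.972097
  u ← -1.270000 + (0.45/6)·(k1 + 2k2 + 2k3 + k4) = -1.513841
t=0.450000, u=-1.513841:
  k1 = f(0.450000, -1.513841) = -0.961715
  k2 = f(0.675000, -1.730227) = -1.663686
  k3 = f(0.675000, -1.888171) = -2.235188
  k4 = f(0.900000, -2.519676) = -5.018767
  u ← -1.513841 + (0.45/6)·(k1 + 2k2 + 2k3 + k4) = -2.547208
u(0.9) ≈ -2.5472

-2.5472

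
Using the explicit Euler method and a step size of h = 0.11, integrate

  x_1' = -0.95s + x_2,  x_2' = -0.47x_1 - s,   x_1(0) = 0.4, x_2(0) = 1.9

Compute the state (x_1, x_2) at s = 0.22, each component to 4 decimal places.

0.8042, 1.8357

Euler on (x_1,x_2): x_1_{n+1} = x_1_n + h·x_1', x_2_{n+1} = x_2_n + h·x_2'.
0.000000: (0.400000, 1.900000); f=(1.900000, -0.188000) → (0.609000, 1.879320)
0.110000: (0.609000, 1.879320); f=(1.774820, -0.396230) → (0.804230, 1.835735)
(x_1(0.22), x_2(0.22)) ≈ (0.8042, 1.8357)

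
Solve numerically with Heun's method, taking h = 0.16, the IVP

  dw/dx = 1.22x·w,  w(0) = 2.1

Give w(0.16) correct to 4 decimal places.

Heun: k1 = f(x_n, w_n); k2 = f(x_n + h, w_n + h·k1); w_{n+1} = w_n + (h/2)·(k1 + k2).
x=0.000000, w=2.100000:
  k1 = f(0.000000, 2.100000) = 0.000000
  k2 = f(0.160000, 2.100000) = 0.409920
  w ← 2.100000 + (0.16/2)·(0.000000 + 0.409920) = 2.132794
w(0.16) ≈ 2.1328

2.1328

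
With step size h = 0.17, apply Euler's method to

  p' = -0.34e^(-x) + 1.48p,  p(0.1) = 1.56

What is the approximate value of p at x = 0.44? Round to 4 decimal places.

2.3342

Euler: p_{n+1} = p_n + h·f(x_n, p_n).
x=0.100000, p=1.560000: f=2.001155 → p ← 1.560000 + 0.17·2.001155 = 1.900196
x=0.270000, p=1.900196: f=2.552742 → p ← 1.900196 + 0.17·2.552742 = 2.334162
p(0.44) ≈ 2.3342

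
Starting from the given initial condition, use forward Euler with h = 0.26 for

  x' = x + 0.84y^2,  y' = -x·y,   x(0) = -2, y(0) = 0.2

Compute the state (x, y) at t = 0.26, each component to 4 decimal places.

-2.5113, 0.3040

Euler on (x,y): x_{n+1} = x_n + h·x', y_{n+1} = y_n + h·y'.
0.000000: (-2.000000, 0.200000); f=(-1.966400, 0.400000) → (-2.511264, 0.304000)
(x(0.26), y(0.26)) ≈ (-2.5113, 0.3040)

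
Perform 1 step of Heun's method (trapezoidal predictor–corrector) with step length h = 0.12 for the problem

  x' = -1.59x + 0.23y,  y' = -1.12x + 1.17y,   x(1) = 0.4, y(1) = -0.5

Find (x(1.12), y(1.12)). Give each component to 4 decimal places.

0.3168, -0.6266

Heun on (x,y): k1 = f(t_n, state_n); k2 = f(t_n + h, state_n + h·k1); state_{n+1} = state_n + (h/2)·(k1 + k2).
1.000000: (0.400000, -0.500000)
  k1 = (-0.751000, -1.033000)
  predictor → (0.309880, -0.623960)
  k2 = (-0.636220, -1.077099)
  → (0.316767, -0.626606)
(x(1.12), y(1.12)) ≈ (0.3168, -0.6266)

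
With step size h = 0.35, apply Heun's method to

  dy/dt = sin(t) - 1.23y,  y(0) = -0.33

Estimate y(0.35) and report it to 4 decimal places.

Heun: k1 = f(t_n, y_n); k2 = f(t_n + h, y_n + h·k1); y_{n+1} = y_n + (h/2)·(k1 + k2).
t=0.000000, y=-0.330000:
  k1 = f(0.000000, -0.330000) = 0.405900
  k2 = f(0.350000, -0.187935) = 0.574058
  y ← -0.330000 + (0.35/2)·(0.405900 + 0.574058) = -0.158507
y(0.35) ≈ -0.1585

-0.1585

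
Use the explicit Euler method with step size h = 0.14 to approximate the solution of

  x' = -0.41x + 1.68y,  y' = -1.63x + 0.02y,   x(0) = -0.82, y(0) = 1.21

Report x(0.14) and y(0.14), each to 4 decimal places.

-0.4883, 1.4005

Euler on (x,y): x_{n+1} = x_n + h·x', y_{n+1} = y_n + h·y'.
0.000000: (-0.820000, 1.210000); f=(2.369000, 1.360800) → (-0.488340, 1.400512)
(x(0.14), y(0.14)) ≈ (-0.4883, 1.4005)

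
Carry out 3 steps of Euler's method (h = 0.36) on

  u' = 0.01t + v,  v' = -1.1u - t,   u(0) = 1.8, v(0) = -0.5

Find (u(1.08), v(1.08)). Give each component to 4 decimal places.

Euler on (u,v): u_{n+1} = u_n + h·u', v_{n+1} = v_n + h·v'.
0.000000: (1.800000, -0.500000); f=(-0.500000, -1.980000) → (1.620000, -1.212800)
0.360000: (1.620000, -1.212800); f=(-1.209200, -2.142000) → (1.184688, -1.983920)
0.720000: (1.184688, -1.983920); f=(-1.976720, -2.023157) → (0.473069, -2.712256)
(u(1.08), v(1.08)) ≈ (0.4731, -2.7123)

0.4731, -2.7123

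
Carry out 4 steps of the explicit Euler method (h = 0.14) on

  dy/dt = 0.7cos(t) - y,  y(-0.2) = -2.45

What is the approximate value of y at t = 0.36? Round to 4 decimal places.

-1.0271

Euler: y_{n+1} = y_n + h·f(t_n, y_n).
t=-0.200000, y=-2.450000: f=3.136047 → y ← -2.450000 + 0.14·3.136047 = -2.010953
t=-0.060000, y=-2.010953: f=2.709694 → y ← -2.010953 + 0.14·2.709694 = -1.631596
t=0.080000, y=-1.631596: f=2.329358 → y ← -1.631596 + 0.14·2.329358 = -1.305486
t=0.220000, y=-1.305486: f=1.988614 → y ← -1.305486 + 0.14·1.988614 = -1.027080
y(0.36) ≈ -1.0271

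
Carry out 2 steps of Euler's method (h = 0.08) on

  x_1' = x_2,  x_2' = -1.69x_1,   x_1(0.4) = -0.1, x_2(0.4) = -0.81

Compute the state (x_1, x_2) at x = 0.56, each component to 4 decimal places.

-0.2285, -0.7742

Euler on (x_1,x_2): x_1_{n+1} = x_1_n + h·x_1', x_2_{n+1} = x_2_n + h·x_2'.
0.400000: (-0.100000, -0.810000); f=(-0.810000, 0.169000) → (-0.164800, -0.796480)
0.480000: (-0.164800, -0.796480); f=(-0.796480, 0.278512) → (-0.228518, -0.774199)
(x_1(0.56), x_2(0.56)) ≈ (-0.2285, -0.7742)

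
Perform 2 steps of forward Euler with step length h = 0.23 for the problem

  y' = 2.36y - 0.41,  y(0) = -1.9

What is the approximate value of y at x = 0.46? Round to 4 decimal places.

-4.7622

Euler: y_{n+1} = y_n + h·f(x_n, y_n).
x=0.000000, y=-1.900000: f=-4.894000 → y ← -1.900000 + 0.23·(-4.894000) = -3.025620
x=0.230000, y=-3.025620: f=-7.550463 → y ← -3.025620 + 0.23·(-7.550463) = -4.762227
y(0.46) ≈ -4.7622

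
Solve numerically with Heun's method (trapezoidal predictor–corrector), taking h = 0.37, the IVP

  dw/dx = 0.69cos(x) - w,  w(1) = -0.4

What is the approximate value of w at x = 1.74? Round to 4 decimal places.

-0.1525

Heun: k1 = f(x_n, w_n); k2 = f(x_n + h, w_n + h·k1); w_{n+1} = w_n + (h/2)·(k1 + k2).
x=1.000000, w=-0.400000:
  k1 = f(1.000000, -0.400000) = 0.772809
  k2 = f(1.370000, -0.114061) = 0.251681
  w ← -0.400000 + (0.37/2)·(0.772809 + 0.251681) = -0.210469
x=1.370000, w=-0.210469:
  k1 = f(1.370000, -0.210469) = 0.348090
  k2 = f(1.740000, -0.081676) = -0.034518
  w ← -0.210469 + (0.37/2)·(0.348090 + (-0.034518)) = -0.152459
w(1.74) ≈ -0.1525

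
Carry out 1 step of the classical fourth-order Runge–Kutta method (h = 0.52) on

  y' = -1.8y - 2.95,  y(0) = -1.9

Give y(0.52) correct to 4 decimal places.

-1.7426

RK4: k1 = f(x_n, y_n); k2 = f(x_n + h/2, y_n + (h/2)·k1); k3 = f(x_n + h/2, y_n + (h/2)·k2); k4 = f(x_n + h, y_n + h·k3); y_{n+1} = y_n + (h/6)·(k1 + 2k2 + 2k3 + k4).
x=0.000000, y=-1.900000:
  k1 = f(0.000000, -1.900000) = 0.470000
  k2 = f(0.260000, -1.777800) = 0.250040
  k3 = f(0.260000, -1.834990) = 0.352981
  k4 = f(0.520000, -1.716450) = 0.139610
  y ← -1.900000 + (0.52/6)·(k1 + 2k2 + 2k3 + k4) = -1.742643
y(0.52) ≈ -1.7426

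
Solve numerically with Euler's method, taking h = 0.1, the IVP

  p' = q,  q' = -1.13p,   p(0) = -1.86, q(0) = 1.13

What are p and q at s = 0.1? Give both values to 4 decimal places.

-1.7470, 1.3402

Euler on (p,q): p_{n+1} = p_n + h·p', q_{n+1} = q_n + h·q'.
0.000000: (-1.860000, 1.130000); f=(1.130000, 2.101800) → (-1.747000, 1.340180)
(p(0.1), q(0.1)) ≈ (-1.7470, 1.3402)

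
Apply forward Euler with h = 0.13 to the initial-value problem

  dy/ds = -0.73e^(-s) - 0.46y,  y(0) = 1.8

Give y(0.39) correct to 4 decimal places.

Euler: y_{n+1} = y_n + h·f(s_n, y_n).
s=0.000000, y=1.800000: f=-1.558000 → y ← 1.800000 + 0.13·(-1.558000) = 1.597460
s=0.130000, y=1.597460: f=-1.375841 → y ← 1.597460 + 0.13·(-1.375841) = 1.418601
s=0.260000, y=1.418601: f=-1.215424 → y ← 1.418601 + 0.13·(-1.215424) = 1.260596
y(0.39) ≈ 1.2606

1.2606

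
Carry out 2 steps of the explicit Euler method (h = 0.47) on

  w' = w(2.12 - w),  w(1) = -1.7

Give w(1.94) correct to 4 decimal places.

Euler: w_{n+1} = w_n + h·f(t_n, w_n).
t=1.000000, w=-1.700000: f=-6.494000 → w ← -1.700000 + 0.47·(-6.494000) = -4.752180
t=1.470000, w=-4.752180: f=-32.657836 → w ← -4.752180 + 0.47·(-32.657836) = -20.101363
w(1.94) ≈ -20.1014

-20.1014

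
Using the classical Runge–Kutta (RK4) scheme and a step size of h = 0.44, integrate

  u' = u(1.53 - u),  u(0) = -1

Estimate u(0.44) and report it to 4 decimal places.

-4.7713

RK4: k1 = f(x_n, u_n); k2 = f(x_n + h/2, u_n + (h/2)·k1); k3 = f(x_n + h/2, u_n + (h/2)·k2); k4 = f(x_n + h, u_n + h·k3); u_{n+1} = u_n + (h/6)·(k1 + 2k2 + 2k3 + k4).
x=0.000000, u=-1.000000:
  k1 = f(0.000000, -1.000000) = -2.530000
  k2 = f(0.220000, -1.556600) = -4.804602
  k3 = f(0.220000, -2.057012) = -7.378529
  k4 = f(0.440000, -4.246553) = -24.530435
  u ← -1.000000 + (0.44/6)·(k1 + 2k2 + 2k3 + k4) = -4.771291
u(0.44) ≈ -4.7713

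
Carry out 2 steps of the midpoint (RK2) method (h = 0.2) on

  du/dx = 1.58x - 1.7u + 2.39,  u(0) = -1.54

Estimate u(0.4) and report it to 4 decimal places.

Midpoint: k1 = f(x_n, u_n); k2 = f(x_n + h/2, u_n + (h/2)·k1); u_{n+1} = u_n + h·k2.
x=0.000000, u=-1.540000:
  k1 = f(0.000000, -1.540000) = 5.008000
  k2 = f(0.100000, -1.039200) = 4.314640
  u ← -1.540000 + 0.2·4.314640 = -0.677072
x=0.200000, u=-0.677072:
  k1 = f(0.200000, -0.677072) = 3.857022
  k2 = f(0.300000, -0.291370) = 3.359329
  u ← -0.677072 + 0.2·3.359329 = -0.005206
u(0.4) ≈ -0.0052

-0.0052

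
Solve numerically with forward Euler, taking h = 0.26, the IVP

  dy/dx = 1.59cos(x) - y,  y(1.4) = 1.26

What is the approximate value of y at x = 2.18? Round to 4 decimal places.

0.3804

Euler: y_{n+1} = y_n + h·f(x_n, y_n).
x=1.400000, y=1.260000: f=-0.989752 → y ← 1.260000 + 0.26·(-0.989752) = 1.002664
x=1.660000, y=1.002664: f=-1.144310 → y ← 1.002664 + 0.26·(-1.144310) = 0.705144
x=1.920000, y=0.705144: f=-1.249162 → y ← 0.705144 + 0.26·(-1.249162) = 0.380362
y(2.18) ≈ 0.3804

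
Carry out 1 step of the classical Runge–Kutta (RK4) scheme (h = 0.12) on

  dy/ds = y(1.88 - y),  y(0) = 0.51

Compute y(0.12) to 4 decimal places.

RK4: k1 = f(s_n, y_n); k2 = f(s_n + h/2, y_n + (h/2)·k1); k3 = f(s_n + h/2, y_n + (h/2)·k2); k4 = f(s_n + h, y_n + h·k3); y_{n+1} = y_n + (h/6)·(k1 + 2k2 + 2k3 + k4).
s=0.000000, y=0.510000:
  k1 = f(0.000000, 0.510000) = 0.698700
  k2 = f(0.060000, 0.551922) = 0.732995
  k3 = f(0.060000, 0.553980) = 0.734588
  k4 = f(0.120000, 0.598151) = 0.766739
  y ← 0.510000 + (0.12/6)·(k1 + 2k2 + 2k3 + k4) = 0.598012
y(0.12) ≈ 0.5980

0.5980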